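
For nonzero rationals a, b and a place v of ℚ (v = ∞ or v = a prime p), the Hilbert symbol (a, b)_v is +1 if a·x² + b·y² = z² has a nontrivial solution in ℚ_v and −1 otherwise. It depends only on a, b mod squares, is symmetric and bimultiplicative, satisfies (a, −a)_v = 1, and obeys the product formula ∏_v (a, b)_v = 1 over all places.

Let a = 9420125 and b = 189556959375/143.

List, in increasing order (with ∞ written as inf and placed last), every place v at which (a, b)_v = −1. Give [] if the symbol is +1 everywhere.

[17, 29]

(a, b) ≡ (376805, 10927345) mod (ℚ^×)²; places V = {2, 3, 5, 7, 11, 13, 17, 29, 31, ∞}.
(a,b)_29: α=0, u≡26; β=1, v≡17 (mod 29); (26|29)=-1, (17|29)=-1; sign (−1)^0·-1^1·-1^0 = -1.
(a,b)_∞: sgn(376805)=+, sgn(10927345)=+, so +1.
(a,b)_2: α=0, β=0; u≡5, v≡1 (mod 8); ε(u)ε(v)=0·0, αω(v)=0·0, βω(u)=0·1; sum ≡ 0  ⇒  +1.
(a,b)_17: α=1, u≡10; β=1, v≡2 (mod 17); (10|17)=-1, (2|17)=+1; sign (−1)^0·-1^1·+1^1 = -1.
(a,b)_13: α=1, u≡5; β=-1, v≡11 (mod 13); (5|13)=-1, (11|13)=-1; sign (−1)^0·-1^-1·-1^1 = +1.
(a,b)_11: α=1, u≡3; β=-1, v≡7 (mod 11); (3|11)=+1, (7|11)=-1; sign (−1)^1·+1^-1·-1^1 = +1.
(a,b)_7: α=0, u≡1; β=2, v≡1 (mod 7); (1|7)=+1, (1|7)=+1; sign (−1)^0·+1^2·+1^0 = +1.
(a,b)_3: α=0, u≡2; β=4, v≡1 (mod 3); (2|3)=-1, (1|3)=+1; sign (−1)^0·-1^4·+1^0 = +1.
(a,b)_31: α=1, u≡13; β=1, v≡14 (mod 31); (13|31)=-1, (14|31)=+1; sign (−1)^1·-1^1·+1^1 = +1.
(a,b)_5: α=3, u≡1; β=5, v≡4 (mod 5); (1|5)=+1, (4|5)=+1; sign (−1)^0·+1^5·+1^3 = +1.
|Ram(376805, 10927345)| = 2, even; anisotropic at {17, 29}.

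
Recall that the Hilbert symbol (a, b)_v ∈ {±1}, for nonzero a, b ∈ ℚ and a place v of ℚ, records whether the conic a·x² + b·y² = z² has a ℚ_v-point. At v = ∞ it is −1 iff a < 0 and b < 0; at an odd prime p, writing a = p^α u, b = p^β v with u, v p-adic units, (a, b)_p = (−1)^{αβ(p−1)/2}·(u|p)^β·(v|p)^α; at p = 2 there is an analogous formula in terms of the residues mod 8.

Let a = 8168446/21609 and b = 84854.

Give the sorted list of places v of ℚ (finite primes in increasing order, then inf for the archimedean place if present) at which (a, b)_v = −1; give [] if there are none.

Mod squares: a ≡ 286, b ≡ 84854. Check v ∈ {∞, 2, 3, 7, 11, 13, 19, 29}.
v=3: a=3^-2·(≡1), b=3^0·(≡2) mod 3; (1|3)=+1, (2|3)=-1; (−1)^{-2·0·1}·(+1)^0·(-1)^-2 = +1.
v=13: a=13^5·(≡3), b=13^0·(≡3) mod 13; (3|13)=+1, (3|13)=+1; (−1)^{5·0·6}·(+1)^0·(+1)^5 = +1.
v=2: v_2(a)=1, v_2(b)=1; units ≡ 7, 3 (mod 8); ε·ε+αω+βω = 1·1+1·1+1·0 ≡ 0  ⇒  (a,b)_2 = +1.
v=∞: 286 > 0 and 84854 > 0  ⇒  (a,b)_∞ = +1.
v=29: a=29^0·(≡4), b=29^1·(≡26) mod 29; (4|29)=+1, (26|29)=-1; (−1)^{0·1·14}·(+1)^1·(-1)^0 = +1.
v=11: a=11^1·(≡4), b=11^1·(≡3) mod 11; (4|11)=+1, (3|11)=+1; (−1)^{1·1·5}·(+1)^1·(+1)^1 = -1.
v=7: a=7^-4·(≡3), b=7^1·(≡5) mod 7; (3|7)=-1, (5|7)=-1; (−1)^{-4·1·3}·(-1)^1·(-1)^-4 = -1.
v=19: a=19^0·(≡7), b=19^1·(≡1) mod 19; (7|19)=+1, (1|19)=+1; (−1)^{0·1·9}·(+1)^1·(+1)^0 = +1.
(286, 84854 / ℚ) ramifies at {7, 11}: a division algebra.

[7, 11]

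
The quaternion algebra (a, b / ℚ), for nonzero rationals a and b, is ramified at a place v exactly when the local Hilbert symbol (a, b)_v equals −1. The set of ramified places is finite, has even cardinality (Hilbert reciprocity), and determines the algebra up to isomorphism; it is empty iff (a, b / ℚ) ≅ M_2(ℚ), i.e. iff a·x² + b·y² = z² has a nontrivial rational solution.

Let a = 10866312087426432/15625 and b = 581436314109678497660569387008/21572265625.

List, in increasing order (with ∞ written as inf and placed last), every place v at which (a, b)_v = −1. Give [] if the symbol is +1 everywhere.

Mod squares: a ≡ 948822, b ≡ 57057. Check v ∈ {∞, 2, 3, 5, 7, 11, 13, 19, 29, 41, 47}.
v=29: a=29^1·(≡22), b=29^2·(≡8) mod 29; (22|29)=+1, (8|29)=-1; (−1)^{1·2·14}·(+1)^2·(-1)^1 = -1.
v=5: a=5^-6·(≡2), b=5^-10·(≡2) mod 5; (2|5)=-1, (2|5)=-1; (−1)^{-6·-10·2}·(-1)^-10·(-1)^-6 = +1.
v=∞: 948822 > 0 and 57057 > 0  ⇒  (a,b)_∞ = +1.
v=47: a=47^0·(≡41), b=47^-2·(≡11) mod 47; (41|47)=-1, (11|47)=-1; (−1)^{0·-2·23}·(-1)^-2·(-1)^0 = +1.
v=19: a=19^1·(≡6), b=19^1·(≡16) mod 19; (6|19)=+1, (16|19)=+1; (−1)^{1·1·9}·(+1)^1·(+1)^1 = -1.
v=11: a=11^0·(≡2), b=11^1·(≡10) mod 11; (2|11)=-1, (10|11)=-1; (−1)^{0·1·5}·(-1)^1·(-1)^0 = -1.
v=3: a=3^3·(≡2), b=3^3·(≡2) mod 3; (2|3)=-1, (2|3)=-1; (−1)^{3·3·1}·(-1)^3·(-1)^3 = -1.
v=13: a=13^2·(≡3), b=13^3·(≡7) mod 13; (3|13)=+1, (7|13)=-1; (−1)^{2·3·6}·(+1)^3·(-1)^2 = +1.
v=2: v_2(a)=7, v_2(b)=24; units ≡ 3, 1 (mod 8); ε·ε+αω+βω = 1·0+7·0+24·1 ≡ 0  ⇒  (a,b)_2 = +1.
v=7: a=7^7·(≡3), b=7^11·(≡6) mod 7; (3|7)=-1, (6|7)=-1; (−1)^{7·11·3}·(-1)^11·(-1)^7 = -1.
v=41: a=41^1·(≡39), b=41^2·(≡38) mod 41; (39|41)=+1, (38|41)=-1; (−1)^{1·2·20}·(+1)^2·(-1)^1 = -1.
|Ram(948822, 57057)| = 6, even; anisotropic at {3, 7, 11, 19, 29, 41}.

[3, 7, 11, 19, 29, 41]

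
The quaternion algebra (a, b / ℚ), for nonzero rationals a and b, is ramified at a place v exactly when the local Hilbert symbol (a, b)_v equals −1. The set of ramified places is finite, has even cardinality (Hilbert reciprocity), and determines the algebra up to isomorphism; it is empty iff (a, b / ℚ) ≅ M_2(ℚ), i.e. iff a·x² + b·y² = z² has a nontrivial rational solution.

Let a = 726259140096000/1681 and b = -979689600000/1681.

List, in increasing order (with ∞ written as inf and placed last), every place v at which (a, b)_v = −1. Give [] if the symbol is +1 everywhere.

[2, 3, 23, 29]

(a, b) ≡ (273615, -170085) mod (ℚ^×)²; places V = {2, 3, 5, 7, 17, 23, 29, 37, 41, ∞}.
(a,b)_41: α=-2, u≡3; β=-2, v≡13 (mod 41); (3|41)=-1, (13|41)=-1; sign (−1)^0·-1^-2·-1^-2 = +1.
(a,b)_29: α=1, u≡21; β=1, v≡24 (mod 29); (21|29)=-1, (24|29)=+1; sign (−1)^0·-1^1·+1^1 = -1.
(a,b)_5: α=3, u≡3; β=5, v≡3 (mod 5); (3|5)=-1, (3|5)=-1; sign (−1)^0·-1^5·-1^3 = +1.
(a,b)_23: α=2, u≡19; β=1, v≡7 (mod 23); (19|23)=-1, (7|23)=-1; sign (−1)^0·-1^1·-1^2 = -1.
(a,b)_37: α=1, u≡31; β=0, v≡34 (mod 37); (31|37)=-1, (34|37)=+1; sign (−1)^0·-1^0·+1^1 = +1.
(a,b)_2: α=12, β=10; u≡7, v≡3 (mod 8); ε(u)ε(v)=1·1, αω(v)=12·1, βω(u)=10·0; sum ≡ 1  ⇒  -1.
(a,b)_7: α=2, u≡5; β=0, v≡1 (mod 7); (5|7)=-1, (1|7)=+1; sign (−1)^0·-1^0·+1^2 = +1.
(a,b)_∞: sgn(273615)=+, sgn(-170085)=−, so +1.
(a,b)_3: α=1, u≡2; β=3, v≡2 (mod 3); (2|3)=-1, (2|3)=-1; sign (−1)^1·-1^3·-1^1 = -1.
(a,b)_17: α=1, u≡13; β=1, v≡15 (mod 17); (13|17)=+1, (15|17)=+1; sign (−1)^0·+1^1·+1^1 = +1.
(273615, -170085 / ℚ) ramifies at {2, 3, 23, 29}: a division algebra.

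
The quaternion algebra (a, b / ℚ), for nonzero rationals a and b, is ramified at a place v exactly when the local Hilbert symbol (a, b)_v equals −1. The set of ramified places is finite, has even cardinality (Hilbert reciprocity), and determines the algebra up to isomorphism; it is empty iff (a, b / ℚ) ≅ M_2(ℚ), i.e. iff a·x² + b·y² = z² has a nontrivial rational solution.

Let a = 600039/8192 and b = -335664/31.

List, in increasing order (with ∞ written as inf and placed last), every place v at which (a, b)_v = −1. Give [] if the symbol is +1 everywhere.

[7, 19, 31, 37]

(a, b) ≡ (1102, -8029) mod (ℚ^×)²; places V = {2, 3, 7, 11, 19, 29, 31, 37, ∞}.
(a,b)_2: α=-13, β=4; u≡7, v≡3 (mod 8); ε(u)ε(v)=1·1, αω(v)=-13·1, βω(u)=4·0; sum ≡ 0  ⇒  +1.
(a,b)_29: α=1, u≡1; β=0, v≡20 (mod 29); (1|29)=+1, (20|29)=+1; sign (−1)^0·+1^0·+1^1 = +1.
(a,b)_37: α=0, u≡13; β=1, v≡32 (mod 37); (13|37)=-1, (32|37)=-1; sign (−1)^0·-1^1·-1^0 = -1.
(a,b)_∞: sgn(1102)=+, sgn(-8029)=−, so +1.
(a,b)_19: α=1, u≡1; β=0, v≡15 (mod 19); (1|19)=+1, (15|19)=-1; sign (−1)^0·+1^0·-1^1 = -1.
(a,b)_7: α=0, u≡3; β=1, v≡4 (mod 7); (3|7)=-1, (4|7)=+1; sign (−1)^0·-1^1·+1^0 = -1.
(a,b)_31: α=0, u≡12; β=-1, v≡4 (mod 31); (12|31)=-1, (4|31)=+1; sign (−1)^0·-1^-1·+1^0 = -1.
(a,b)_11: α=2, u≡8; β=0, v≡5 (mod 11); (8|11)=-1, (5|11)=+1; sign (−1)^0·-1^0·+1^2 = +1.
(a,b)_3: α=2, u≡1; β=4, v≡2 (mod 3); (1|3)=+1, (2|3)=-1; sign (−1)^0·+1^4·-1^2 = +1.
|Ram(1102, -8029)| = 4, even; anisotropic at {7, 19, 31, 37}.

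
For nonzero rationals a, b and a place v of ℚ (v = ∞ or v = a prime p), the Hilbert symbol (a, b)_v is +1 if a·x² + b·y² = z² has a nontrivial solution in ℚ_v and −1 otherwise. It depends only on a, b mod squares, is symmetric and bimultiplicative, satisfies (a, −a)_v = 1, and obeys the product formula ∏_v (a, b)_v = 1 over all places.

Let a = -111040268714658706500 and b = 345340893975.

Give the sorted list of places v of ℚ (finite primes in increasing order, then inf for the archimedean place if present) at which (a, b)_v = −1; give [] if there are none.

(a, b) ≡ (-38665, 231) mod (ℚ^×)²; places V = {2, 3, 5, 7, 11, 19, 37, ∞}.
(a,b)_∞: sgn(-38665)=−, sgn(231)=+, so +1.
(a,b)_37: α=3, u≡34; β=2, v≡26 (mod 37); (34|37)=+1, (26|37)=+1; sign (−1)^0·+1^2·+1^3 = +1.
(a,b)_2: α=2, β=0; u≡7, v≡7 (mod 8); ε(u)ε(v)=1·1, αω(v)=2·0, βω(u)=0·0; sum ≡ 1  ⇒  -1.
(a,b)_3: α=4, u≡2; β=1, v≡2 (mod 3); (2|3)=-1, (2|3)=-1; sign (−1)^0·-1^1·-1^4 = -1.
(a,b)_11: α=5, u≡1; β=3, v≡8 (mod 11); (1|11)=+1, (8|11)=-1; sign (−1)^1·+1^3·-1^5 = +1.
(a,b)_5: α=3, u≡3; β=2, v≡4 (mod 5); (3|5)=-1, (4|5)=+1; sign (−1)^0·-1^2·+1^3 = +1.
(a,b)_19: α=3, u≡11; β=2, v≡12 (mod 19); (11|19)=+1, (12|19)=-1; sign (−1)^0·+1^2·-1^3 = -1.
(a,b)_7: α=2, u≡3; β=1, v≡3 (mod 7); (3|7)=-1, (3|7)=-1; sign (−1)^0·-1^1·-1^2 = -1.
|Ram(-38665, 231)| = 4, even; anisotropic at {2, 3, 7, 19}.

[2, 3, 7, 19]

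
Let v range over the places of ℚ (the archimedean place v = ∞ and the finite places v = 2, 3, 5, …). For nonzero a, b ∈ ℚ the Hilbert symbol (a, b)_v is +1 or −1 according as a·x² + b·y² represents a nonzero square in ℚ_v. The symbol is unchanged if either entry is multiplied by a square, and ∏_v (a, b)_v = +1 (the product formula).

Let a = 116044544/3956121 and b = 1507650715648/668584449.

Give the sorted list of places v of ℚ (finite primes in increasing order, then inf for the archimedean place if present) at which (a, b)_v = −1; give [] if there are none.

[11, 29]

(a, b) ≡ (11, 2233) mod (ℚ^×)²; places V = {2, 3, 7, 11, 13, 17, 29, ∞}.
(a,b)_17: α=-2, u≡7; β=-2, v≡6 (mod 17); (7|17)=-1, (6|17)=-1; sign (−1)^0·-1^-2·-1^-2 = +1.
(a,b)_7: α=2, u≡2; β=3, v≡2 (mod 7); (2|7)=+1, (2|7)=+1; sign (−1)^0·+1^3·+1^2 = +1.
(a,b)_11: α=1, u≡5; β=1, v≡4 (mod 11); (5|11)=+1, (4|11)=+1; sign (−1)^1·+1^1·+1^1 = -1.
(a,b)_2: α=8, β=14; u≡3, v≡1 (mod 8); ε(u)ε(v)=1·0, αω(v)=8·0, βω(u)=14·1; sum ≡ 0  ⇒  +1.
(a,b)_∞: sgn(11)=+, sgn(2233)=+, so +1.
(a,b)_29: α=2, u≡27; β=3, v≡11 (mod 29); (27|29)=-1, (11|29)=-1; sign (−1)^0·-1^3·-1^2 = -1.
(a,b)_3: α=-4, u≡2; β=-4, v≡1 (mod 3); (2|3)=-1, (1|3)=+1; sign (−1)^0·-1^-4·+1^-4 = +1.
(a,b)_13: α=-2, u≡2; β=-4, v≡10 (mod 13); (2|13)=-1, (10|13)=+1; sign (−1)^0·-1^-4·+1^-2 = +1.
(11, 2233 / ℚ) ramifies at {11, 29}: a division algebra.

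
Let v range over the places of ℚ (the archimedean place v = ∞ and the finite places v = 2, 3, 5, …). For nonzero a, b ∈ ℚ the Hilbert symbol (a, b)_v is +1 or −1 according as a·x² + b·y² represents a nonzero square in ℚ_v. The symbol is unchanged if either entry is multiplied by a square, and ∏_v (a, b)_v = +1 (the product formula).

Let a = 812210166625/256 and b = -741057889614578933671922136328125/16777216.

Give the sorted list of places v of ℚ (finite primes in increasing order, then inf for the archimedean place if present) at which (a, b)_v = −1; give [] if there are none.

[13, 17, 29, 37]

(a, b) ≡ (32488406665, -554741) mod (ℚ^×)²; places V = {2, 3, 5, 11, 13, 17, 29, 37, 47, 53, ∞}.
(a,b)_47: α=1, u≡8; β=3, v≡41 (mod 47); (8|47)=+1, (41|47)=-1; sign (−1)^1·+1^3·-1^1 = +1.
(a,b)_∞: sgn(32488406665)=+, sgn(-554741)=−, so +1.
(a,b)_17: α=1, u≡8; β=2, v≡10 (mod 17); (8|17)=+1, (10|17)=-1; sign (−1)^0·+1^2·-1^1 = -1.
(a,b)_53: α=1, u≡31; β=2, v≡44 (mod 53); (31|53)=-1, (44|53)=+1; sign (−1)^0·-1^2·+1^1 = +1.
(a,b)_37: α=1, u≡30; β=3, v≡13 (mod 37); (30|37)=+1, (13|37)=-1; sign (−1)^0·+1^3·-1^1 = -1.
(a,b)_3: α=0, u≡1; β=4, v≡1 (mod 3); (1|3)=+1, (1|3)=+1; sign (−1)^0·+1^4·+1^0 = +1.
(a,b)_13: α=1, u≡12; β=2, v≡6 (mod 13); (12|13)=+1, (6|13)=-1; sign (−1)^0·+1^2·-1^1 = -1.
(a,b)_29: α=1, u≡16; β=3, v≡3 (mod 29); (16|29)=+1, (3|29)=-1; sign (−1)^0·+1^3·-1^1 = -1.
(a,b)_2: α=-8, β=-24; u≡1, v≡3 (mod 8); ε(u)ε(v)=0·1, αω(v)=-8·1, βω(u)=-24·0; sum ≡ 0  ⇒  +1.
(a,b)_11: α=1, u≡7; β=3, v≡3 (mod 11); (7|11)=-1, (3|11)=+1; sign (−1)^1·-1^3·+1^1 = +1.
(a,b)_5: α=3, u≡3; β=8, v≡1 (mod 5); (3|5)=-1, (1|5)=+1; sign (−1)^0·-1^8·+1^3 = +1.
(32488406665, -554741 / ℚ) ramifies at {13, 17, 29, 37}: a division algebra.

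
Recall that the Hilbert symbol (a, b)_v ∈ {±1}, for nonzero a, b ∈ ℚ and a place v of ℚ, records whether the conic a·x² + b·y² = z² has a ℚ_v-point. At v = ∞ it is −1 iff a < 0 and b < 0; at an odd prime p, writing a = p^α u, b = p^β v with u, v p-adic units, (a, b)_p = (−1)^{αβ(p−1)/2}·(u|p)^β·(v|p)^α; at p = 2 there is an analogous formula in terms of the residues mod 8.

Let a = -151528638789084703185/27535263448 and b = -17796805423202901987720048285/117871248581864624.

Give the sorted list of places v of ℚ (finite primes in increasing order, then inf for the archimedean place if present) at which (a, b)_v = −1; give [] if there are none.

Mod squares: a ≡ -1430, b ≡ -935. Check v ∈ {∞, 2, 3, 5, 7, 11, 13, 17, 19}.
v=7: a=7^-4·(≡3), b=7^-6·(≡6) mod 7; (3|7)=-1, (6|7)=-1; (−1)^{-4·-6·3}·(-1)^-6·(-1)^-4 = +1.
v=11: a=11^-1·(≡2), b=11^-3·(≡9) mod 11; (2|11)=-1, (9|11)=+1; (−1)^{-1·-3·5}·(-1)^-3·(+1)^-1 = +1.
v=5: a=5^1·(≡1), b=5^1·(≡2) mod 5; (1|5)=+1, (2|5)=-1; (−1)^{1·1·2}·(+1)^1·(-1)^1 = -1.
v=2: v_2(a)=-3, v_2(b)=-4; units ≡ 5, 1 (mod 8); ε·ε+αω+βω = 0·0+-3·0+-4·1 ≡ 0  ⇒  (a,b)_2 = +1.
v=13: a=13^5·(≡6), b=13^6·(≡9) mod 13; (6|13)=-1, (9|13)=+1; (−1)^{5·6·6}·(-1)^6·(+1)^5 = +1.
v=∞: -1430 < 0 and -935 < 0  ⇒  (a,b)_∞ = -1.
v=17: a=17^2·(≡13), b=17^3·(≡15) mod 17; (13|17)=+1, (15|17)=+1; (−1)^{2·3·8}·(+1)^3·(+1)^2 = +1.
v=3: a=3^24·(≡1), b=3^36·(≡1) mod 3; (1|3)=+1, (1|3)=+1; (−1)^{24·36·1}·(+1)^36·(+1)^24 = +1.
v=19: a=19^-4·(≡2), b=19^-6·(≡18) mod 19; (2|19)=-1, (18|19)=-1; (−1)^{-4·-6·9}·(-1)^-6·(-1)^-4 = +1.
(-1430, -935 / ℚ) ramifies at {5, ∞}: a division algebra.

[5, inf]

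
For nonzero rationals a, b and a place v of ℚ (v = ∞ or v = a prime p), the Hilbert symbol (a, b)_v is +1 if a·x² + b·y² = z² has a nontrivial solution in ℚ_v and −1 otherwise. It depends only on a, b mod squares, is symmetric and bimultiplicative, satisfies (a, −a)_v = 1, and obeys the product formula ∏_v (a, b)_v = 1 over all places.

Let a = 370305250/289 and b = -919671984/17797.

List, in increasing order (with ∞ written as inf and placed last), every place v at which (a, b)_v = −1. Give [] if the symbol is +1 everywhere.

(a, b) ≡ (302290, -5863) mod (ℚ^×)²; places V = {2, 3, 5, 7, 11, 13, 17, 19, 37, 41, 43, ∞}.
(a,b)_2: α=1, β=4; u≡1, v≡1 (mod 8); ε(u)ε(v)=0·0, αω(v)=1·0, βω(u)=4·0; sum ≡ 0  ⇒  +1.
(a,b)_37: α=1, u≡4; β=-2, v≡24 (mod 37); (4|37)=+1, (24|37)=-1; sign (−1)^0·+1^-2·-1^1 = -1.
(a,b)_5: α=3, u≡3; β=0, v≡3 (mod 5); (3|5)=-1, (3|5)=-1; sign (−1)^0·-1^0·-1^3 = -1.
(a,b)_3: α=0, u≡1; β=2, v≡2 (mod 3); (1|3)=+1, (2|3)=-1; sign (−1)^0·+1^2·-1^0 = +1.
(a,b)_19: α=1, u≡11; β=0, v≡2 (mod 19); (11|19)=+1, (2|19)=-1; sign (−1)^0·+1^0·-1^1 = -1.
(a,b)_41: α=0, u≡28; β=1, v≡39 (mod 41); (28|41)=-1, (39|41)=+1; sign (−1)^0·-1^1·+1^0 = -1.
(a,b)_17: α=-2, u≡13; β=2, v≡13 (mod 17); (13|17)=+1, (13|17)=+1; sign (−1)^0·+1^2·+1^-2 = +1.
(a,b)_∞: sgn(302290)=+, sgn(-5863)=−, so +1.
(a,b)_7: α=2, u≡4; β=2, v≡6 (mod 7); (4|7)=+1, (6|7)=-1; sign (−1)^0·+1^2·-1^2 = +1.
(a,b)_43: α=1, u≡17; β=0, v≡22 (mod 43); (17|43)=+1, (22|43)=-1; sign (−1)^0·+1^0·-1^1 = -1.
(a,b)_13: α=0, u≡1; β=-1, v≡4 (mod 13); (1|13)=+1, (4|13)=+1; sign (−1)^0·+1^-1·+1^0 = +1.
(a,b)_11: α=0, u≡6; β=1, v≡10 (mod 11); (6|11)=-1, (10|11)=-1; sign (−1)^0·-1^1·-1^0 = -1.
(302290, -5863 / ℚ) ramifies at {5, 11, 19, 37, 41, 43}: a division algebra.

[5, 11, 19, 37, 41, 43]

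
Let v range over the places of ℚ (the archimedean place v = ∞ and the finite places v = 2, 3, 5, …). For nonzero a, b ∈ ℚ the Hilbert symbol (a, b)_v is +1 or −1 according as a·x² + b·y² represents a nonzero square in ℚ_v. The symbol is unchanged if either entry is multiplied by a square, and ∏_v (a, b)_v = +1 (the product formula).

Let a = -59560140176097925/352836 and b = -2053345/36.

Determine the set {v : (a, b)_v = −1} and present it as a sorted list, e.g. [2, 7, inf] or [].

Mod squares: a ≡ -493, b ≡ -145. Check v ∈ {∞, 2, 3, 5, 7, 11, 13, 17, 29}.
v=29: a=29^3·(≡12), b=29^1·(≡6) mod 29; (12|29)=-1, (6|29)=+1; (−1)^{3·1·14}·(-1)^1·(+1)^3 = -1.
v=∞: -493 < 0 and -145 < 0  ⇒  (a,b)_∞ = -1.
v=11: a=11^-2·(≡10), b=11^0·(≡1) mod 11; (10|11)=-1, (1|11)=+1; (−1)^{-2·0·5}·(-1)^0·(+1)^-2 = +1.
v=7: a=7^6·(≡4), b=7^2·(≡4) mod 7; (4|7)=+1, (4|7)=+1; (−1)^{6·2·3}·(+1)^2·(+1)^6 = +1.
v=13: a=13^2·(≡9), b=13^0·(≡7) mod 13; (9|13)=+1, (7|13)=-1; (−1)^{2·0·6}·(+1)^0·(-1)^2 = +1.
v=3: a=3^-6·(≡2), b=3^-2·(≡2) mod 3; (2|3)=-1, (2|3)=-1; (−1)^{-6·-2·1}·(-1)^-2·(-1)^-6 = +1.
v=17: a=17^3·(≡10), b=17^2·(≡9) mod 17; (10|17)=-1, (9|17)=+1; (−1)^{3·2·8}·(-1)^2·(+1)^3 = +1.
v=5: a=5^2·(≡3), b=5^1·(≡1) mod 5; (3|5)=-1, (1|5)=+1; (−1)^{2·1·2}·(-1)^1·(+1)^2 = -1.
v=2: v_2(a)=-2, v_2(b)=-2; units ≡ 3, 7 (mod 8); ε·ε+αω+βω = 1·1+-2·0+-2·1 ≡ 1  ⇒  (a,b)_2 = -1.
(-493, -145 / ℚ) ramifies at {2, 5, 29, ∞}: a division algebra.

[2, 5, 29, inf]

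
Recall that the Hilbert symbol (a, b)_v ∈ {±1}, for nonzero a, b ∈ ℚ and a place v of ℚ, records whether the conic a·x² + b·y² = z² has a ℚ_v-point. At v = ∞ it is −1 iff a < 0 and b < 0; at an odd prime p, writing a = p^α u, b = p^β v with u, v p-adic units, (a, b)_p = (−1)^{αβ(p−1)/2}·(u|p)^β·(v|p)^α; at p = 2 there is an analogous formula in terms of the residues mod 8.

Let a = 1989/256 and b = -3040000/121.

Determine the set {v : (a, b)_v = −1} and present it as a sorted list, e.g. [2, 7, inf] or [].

Mod squares: a ≡ 221, b ≡ -19. Check v ∈ {∞, 2, 3, 5, 11, 13, 17, 19}.
v=5: a=5^0·(≡4), b=5^4·(≡1) mod 5; (4|5)=+1, (1|5)=+1; (−1)^{0·4·2}·(+1)^4·(+1)^0 = +1.
v=3: a=3^2·(≡2), b=3^0·(≡2) mod 3; (2|3)=-1, (2|3)=-1; (−1)^{2·0·1}·(-1)^0·(-1)^2 = +1.
v=11: a=11^0·(≡3), b=11^-2·(≡4) mod 11; (3|11)=+1, (4|11)=+1; (−1)^{0·-2·5}·(+1)^-2·(+1)^0 = +1.
v=2: v_2(a)=-8, v_2(b)=8; units ≡ 5, 5 (mod 8); ε·ε+αω+βω = 0·0+-8·1+8·1 ≡ 0  ⇒  (a,b)_2 = +1.
v=13: a=13^1·(≡4), b=13^0·(≡6) mod 13; (4|13)=+1, (6|13)=-1; (−1)^{1·0·6}·(+1)^0·(-1)^1 = -1.
v=∞: 221 > 0 and -19 < 0  ⇒  (a,b)_∞ = +1.
v=19: a=19^0·(≡12), b=19^1·(≡8) mod 19; (12|19)=-1, (8|19)=-1; (−1)^{0·1·9}·(-1)^1·(-1)^0 = -1.
v=17: a=17^1·(≡15), b=17^0·(≡4) mod 17; (15|17)=+1, (4|17)=+1; (−1)^{1·0·8}·(+1)^0·(+1)^1 = +1.
(221, -19 / ℚ) ramifies at {13, 19}: a division algebra.

[13, 19]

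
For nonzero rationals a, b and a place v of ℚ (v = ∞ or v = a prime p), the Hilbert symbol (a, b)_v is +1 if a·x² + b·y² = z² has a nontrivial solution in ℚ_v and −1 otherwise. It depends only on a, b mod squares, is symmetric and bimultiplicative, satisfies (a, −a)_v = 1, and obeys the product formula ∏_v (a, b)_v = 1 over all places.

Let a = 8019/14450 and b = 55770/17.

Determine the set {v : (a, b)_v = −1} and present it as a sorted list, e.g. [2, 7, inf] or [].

[5, 17]

(a, b) ≡ (22, 5610) mod (ℚ^×)²; places V = {2, 3, 5, 11, 13, 17, ∞}.
(a,b)_5: α=-2, u≡3; β=1, v≡2 (mod 5); (3|5)=-1, (2|5)=-1; sign (−1)^0·-1^1·-1^-2 = -1.
(a,b)_17: α=-2, u≡5; β=-1, v≡10 (mod 17); (5|17)=-1, (10|17)=-1; sign (−1)^0·-1^-1·-1^-2 = -1.
(a,b)_∞: sgn(22)=+, sgn(5610)=+, so +1.
(a,b)_3: α=6, u≡1; β=1, v≡1 (mod 3); (1|3)=+1, (1|3)=+1; sign (−1)^0·+1^1·+1^6 = +1.
(a,b)_11: α=1, u≡2; β=1, v≡9 (mod 11); (2|11)=-1, (9|11)=+1; sign (−1)^1·-1^1·+1^1 = +1.
(a,b)_13: α=0, u≡9; β=2, v≡11 (mod 13); (9|13)=+1, (11|13)=-1; sign (−1)^0·+1^2·-1^0 = +1.
(a,b)_2: α=-1, β=1; u≡3, v≡5 (mod 8); ε(u)ε(v)=1·0, αω(v)=-1·1, βω(u)=1·1; sum ≡ 0  ⇒  +1.
(22, 5610 / ℚ) ramifies at {5, 17}: a division algebra.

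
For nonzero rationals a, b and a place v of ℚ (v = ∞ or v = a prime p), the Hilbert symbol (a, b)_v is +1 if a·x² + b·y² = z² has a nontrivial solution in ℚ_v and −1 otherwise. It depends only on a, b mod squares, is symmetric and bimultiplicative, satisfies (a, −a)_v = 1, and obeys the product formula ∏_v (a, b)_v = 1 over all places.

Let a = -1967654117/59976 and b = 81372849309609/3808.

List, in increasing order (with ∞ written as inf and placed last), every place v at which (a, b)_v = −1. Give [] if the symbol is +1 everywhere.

[11, 19]

Mod squares: a ≡ -92378, b ≡ 99533742. Check v ∈ {∞, 2, 3, 7, 11, 13, 17, 19, 23, 29, 37}.
v=7: a=7^-2·(≡2), b=7^-1·(≡5) mod 7; (2|7)=+1, (5|7)=-1; (−1)^{-2·-1·3}·(+1)^-1·(-1)^-2 = +1.
v=19: a=19^1·(≡12), b=19^1·(≡3) mod 19; (12|19)=-1, (3|19)=-1; (−1)^{1·1·9}·(-1)^1·(-1)^1 = -1.
v=13: a=13^1·(≡6), b=13^2·(≡10) mod 13; (6|13)=-1, (10|13)=+1; (−1)^{1·2·6}·(-1)^2·(+1)^1 = +1.
v=11: a=11^1·(≡2), b=11^1·(≡7) mod 11; (2|11)=-1, (7|11)=-1; (−1)^{1·1·5}·(-1)^1·(-1)^1 = -1.
v=2: v_2(a)=-3, v_2(b)=-5; units ≡ 3, 7 (mod 8); ε·ε+αω+βω = 1·1+-3·0+-5·1 ≡ 0  ⇒  (a,b)_2 = +1.
v=23: a=23^2·(≡16), b=23^1·(≡6) mod 23; (16|23)=+1, (6|23)=+1; (−1)^{2·1·11}·(+1)^1·(+1)^2 = +1.
v=17: a=17^-1·(≡6), b=17^-1·(≡5) mod 17; (6|17)=-1, (5|17)=-1; (−1)^{-1·-1·8}·(-1)^-1·(-1)^-1 = +1.
v=∞: -92378 < 0 and 99533742 > 0  ⇒  (a,b)_∞ = +1.
v=29: a=29^0·(≡22), b=29^3·(≡12) mod 29; (22|29)=+1, (12|29)=-1; (−1)^{0·3·14}·(+1)^3·(-1)^0 = +1.
v=3: a=3^-2·(≡1), b=3^1·(≡2) mod 3; (1|3)=+1, (2|3)=-1; (−1)^{-2·1·1}·(+1)^1·(-1)^-2 = +1.
v=37: a=37^2·(≡28), b=37^2·(≡8) mod 37; (28|37)=+1, (8|37)=-1; (−1)^{2·2·18}·(+1)^2·(-1)^2 = +1.
|Ram(-92378, 99533742)| = 2, even; anisotropic at {11, 19}.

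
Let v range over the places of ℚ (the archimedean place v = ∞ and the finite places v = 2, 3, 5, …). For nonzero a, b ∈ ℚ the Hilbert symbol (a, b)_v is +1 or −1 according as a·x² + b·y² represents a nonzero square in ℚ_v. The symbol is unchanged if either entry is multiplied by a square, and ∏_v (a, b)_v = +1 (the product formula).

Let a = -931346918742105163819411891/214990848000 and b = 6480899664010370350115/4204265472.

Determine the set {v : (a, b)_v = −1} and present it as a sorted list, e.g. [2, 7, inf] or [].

Mod squares: a ≡ -4499495, b ≡ 27170. Check v ∈ {∞, 2, 3, 5, 7, 11, 13, 17, 19, 23, 29, 31}.
v=5: a=5^-3·(≡1), b=5^1·(≡4) mod 5; (1|5)=+1, (4|5)=+1; (−1)^{-3·1·2}·(+1)^1·(+1)^-3 = +1.
v=7: a=7^7·(≡2), b=7^6·(≡3) mod 7; (2|7)=+1, (3|7)=-1; (−1)^{7·6·3}·(+1)^6·(-1)^7 = -1.
v=31: a=31^3·(≡18), b=31^2·(≡14) mod 31; (18|31)=+1, (14|31)=+1; (−1)^{3·2·15}·(+1)^2·(+1)^3 = +1.
v=13: a=13^1·(≡9), b=13^1·(≡12) mod 13; (9|13)=+1, (12|13)=+1; (−1)^{1·1·6}·(+1)^1·(+1)^1 = +1.
v=19: a=19^4·(≡5), b=19^3·(≡1) mod 19; (5|19)=+1, (1|19)=+1; (−1)^{4·3·9}·(+1)^3·(+1)^4 = +1.
v=17: a=17^4·(≡11), b=17^2·(≡16) mod 17; (11|17)=-1, (16|17)=+1; (−1)^{4·2·8}·(-1)^2·(+1)^4 = +1.
v=3: a=3^-8·(≡1), b=3^-6·(≡2) mod 3; (1|3)=+1, (2|3)=-1; (−1)^{-8·-6·1}·(+1)^-6·(-1)^-8 = +1.
v=∞: -4499495 < 0 and 27170 > 0  ⇒  (a,b)_∞ = +1.
v=2: v_2(a)=-18, v_2(b)=-19; units ≡ 1, 1 (mod 8); ε·ε+αω+βω = 0·0+-18·0+-19·0 ≡ 0  ⇒  (a,b)_2 = +1.
v=23: a=23^0·(≡8), b=23^2·(≡20) mod 23; (8|23)=+1, (20|23)=-1; (−1)^{0·2·11}·(+1)^2·(-1)^0 = +1.
v=29: a=29^3·(≡1), b=29^2·(≡19) mod 29; (1|29)=+1, (19|29)=-1; (−1)^{3·2·14}·(+1)^2·(-1)^3 = -1.
v=11: a=11^1·(≡3), b=11^-1·(≡8) mod 11; (3|11)=+1, (8|11)=-1; (−1)^{1·-1·5}·(+1)^-1·(-1)^1 = +1.
(-4499495, 27170 / ℚ) ramifies at {7, 29}: a division algebra.

[7, 29]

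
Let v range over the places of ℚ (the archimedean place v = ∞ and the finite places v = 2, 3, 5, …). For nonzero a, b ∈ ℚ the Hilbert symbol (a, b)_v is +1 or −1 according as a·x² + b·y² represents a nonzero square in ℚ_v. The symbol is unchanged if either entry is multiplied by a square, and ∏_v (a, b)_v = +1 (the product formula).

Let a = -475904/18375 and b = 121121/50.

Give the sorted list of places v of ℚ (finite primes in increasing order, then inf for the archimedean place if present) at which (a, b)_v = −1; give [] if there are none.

Mod squares: a ≡ -165, b ≡ 2002. Check v ∈ {∞, 2, 3, 5, 7, 11, 13}.
v=2: v_2(a)=8, v_2(b)=-1; units ≡ 3, 1 (mod 8); ε·ε+αω+βω = 1·0+8·0+-1·1 ≡ 1  ⇒  (a,b)_2 = -1.
v=3: a=3^-1·(≡2), b=3^0·(≡1) mod 3; (2|3)=-1, (1|3)=+1; (−1)^{-1·0·1}·(-1)^0·(+1)^-1 = +1.
v=7: a=7^-2·(≡3), b=7^1·(≡6) mod 7; (3|7)=-1, (6|7)=-1; (−1)^{-2·1·3}·(-1)^1·(-1)^-2 = -1.
v=5: a=5^-3·(≡3), b=5^-2·(≡3) mod 5; (3|5)=-1, (3|5)=-1; (−1)^{-3·-2·2}·(-1)^-2·(-1)^-3 = -1.
v=11: a=11^1·(≡2), b=11^3·(≡6) mod 11; (2|11)=-1, (6|11)=-1; (−1)^{1·3·5}·(-1)^3·(-1)^1 = -1.
v=∞: -165 < 0 and 2002 > 0  ⇒  (a,b)_∞ = +1.
v=13: a=13^2·(≡3), b=13^1·(≡2) mod 13; (3|13)=+1, (2|13)=-1; (−1)^{2·1·6}·(+1)^1·(-1)^2 = +1.
(-165, 2002 / ℚ) ramifies at {2, 5, 7, 11}: a division algebra.

[2, 5, 7, 11]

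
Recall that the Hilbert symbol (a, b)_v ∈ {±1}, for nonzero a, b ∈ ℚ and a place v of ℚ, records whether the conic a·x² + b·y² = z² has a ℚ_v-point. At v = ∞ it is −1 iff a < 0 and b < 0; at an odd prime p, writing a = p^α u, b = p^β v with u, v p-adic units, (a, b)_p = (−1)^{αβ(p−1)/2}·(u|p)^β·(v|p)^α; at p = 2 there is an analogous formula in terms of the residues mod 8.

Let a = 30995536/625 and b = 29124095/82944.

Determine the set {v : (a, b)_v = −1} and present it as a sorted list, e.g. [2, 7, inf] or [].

(a, b) ≡ (1937221, 455) mod (ℚ^×)²; places V = {2, 3, 5, 7, 11, 13, 19, 23, 31, ∞}.
(a,b)_2: α=4, β=-10; u≡5, v≡7 (mod 8); ε(u)ε(v)=0·1, αω(v)=4·0, βω(u)=-10·1; sum ≡ 0  ⇒  +1.
(a,b)_7: α=0, u≡6; β=1, v≡2 (mod 7); (6|7)=-1, (2|7)=+1; sign (−1)^0·-1^1·+1^0 = -1.
(a,b)_5: α=-4, u≡1; β=1, v≡1 (mod 5); (1|5)=+1, (1|5)=+1; sign (−1)^0·+1^1·+1^-4 = +1.
(a,b)_11: α=1, u≡3; β=2, v≡1 (mod 11); (3|11)=+1, (1|11)=+1; sign (−1)^0·+1^2·+1^1 = +1.
(a,b)_31: α=1, u≡15; β=0, v≡26 (mod 31); (15|31)=-1, (26|31)=-1; sign (−1)^0·-1^0·-1^1 = -1.
(a,b)_23: α=1, u≡4; β=2, v≡18 (mod 23); (4|23)=+1, (18|23)=+1; sign (−1)^0·+1^2·+1^1 = +1.
(a,b)_13: α=1, u≡7; β=1, v≡3 (mod 13); (7|13)=-1, (3|13)=+1; sign (−1)^0·-1^1·+1^1 = -1.
(a,b)_∞: sgn(1937221)=+, sgn(455)=+, so +1.
(a,b)_3: α=0, u≡1; β=-4, v≡2 (mod 3); (1|3)=+1, (2|3)=-1; sign (−1)^0·+1^-4·-1^0 = +1.
(a,b)_19: α=1, u≡17; β=0, v≡15 (mod 19); (17|19)=+1, (15|19)=-1; sign (−1)^0·+1^0·-1^1 = -1.
(1937221, 455 / ℚ) ramifies at {7, 13, 19, 31}: a division algebra.

[7, 13, 19, 31]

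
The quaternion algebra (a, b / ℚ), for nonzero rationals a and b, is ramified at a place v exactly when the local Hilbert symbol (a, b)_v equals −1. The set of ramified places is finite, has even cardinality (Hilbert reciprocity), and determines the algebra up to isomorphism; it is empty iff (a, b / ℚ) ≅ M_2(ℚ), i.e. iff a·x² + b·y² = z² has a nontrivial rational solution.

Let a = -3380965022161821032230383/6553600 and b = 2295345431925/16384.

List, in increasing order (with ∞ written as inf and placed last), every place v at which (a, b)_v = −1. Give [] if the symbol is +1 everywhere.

[17, 41]

(a, b) ≡ (-663, 23132733) mod (ℚ^×)²; places V = {2, 3, 5, 7, 13, 17, 23, 37, 41, ∞}.
(a,b)_7: α=6, u≡2; β=2, v≡4 (mod 7); (2|7)=+1, (4|7)=+1; sign (−1)^0·+1^2·+1^6 = +1.
(a,b)_23: α=2, u≡12; β=1, v≡13 (mod 23); (12|23)=+1, (13|23)=+1; sign (−1)^0·+1^1·+1^2 = +1.
(a,b)_13: α=3, u≡10; β=1, v≡12 (mod 13); (10|13)=+1, (12|13)=+1; sign (−1)^0·+1^1·+1^3 = +1.
(a,b)_17: α=3, u≡12; β=1, v≡1 (mod 17); (12|17)=-1, (1|17)=+1; sign (−1)^0·-1^1·+1^3 = -1.
(a,b)_2: α=-18, β=-14; u≡1, v≡5 (mod 8); ε(u)ε(v)=0·0, αω(v)=-18·1, βω(u)=-14·0; sum ≡ 0  ⇒  +1.
(a,b)_5: α=-2, u≡3; β=2, v≡3 (mod 5); (3|5)=-1, (3|5)=-1; sign (−1)^0·-1^2·-1^-2 = +1.
(a,b)_3: α=7, u≡1; β=5, v≡2 (mod 3); (1|3)=+1, (2|3)=-1; sign (−1)^1·+1^5·-1^7 = +1.
(a,b)_41: α=2, u≡3; β=1, v≡27 (mod 41); (3|41)=-1, (27|41)=-1; sign (−1)^0·-1^1·-1^2 = -1.
(a,b)_∞: sgn(-663)=−, sgn(23132733)=+, so +1.
(a,b)_37: α=2, u≡33; β=1, v≡31 (mod 37); (33|37)=+1, (31|37)=-1; sign (−1)^0·+1^1·-1^2 = +1.
|Ram(-663, 23132733)| = 2, even; anisotropic at {17, 41}.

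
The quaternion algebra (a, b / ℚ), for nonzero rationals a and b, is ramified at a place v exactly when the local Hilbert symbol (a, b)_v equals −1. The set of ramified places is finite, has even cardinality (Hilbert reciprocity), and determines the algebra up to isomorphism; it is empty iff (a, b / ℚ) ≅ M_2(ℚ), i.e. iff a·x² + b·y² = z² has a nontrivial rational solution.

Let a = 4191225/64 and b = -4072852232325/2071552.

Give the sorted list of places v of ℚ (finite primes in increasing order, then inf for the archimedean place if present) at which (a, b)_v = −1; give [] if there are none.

[7, 41]

Mod squares: a ≡ 167649, b ≡ -1564332819. Check v ∈ {∞, 2, 3, 5, 7, 17, 29, 31, 41, 43, 47}.
v=41: a=41^1·(≡13), b=41^1·(≡2) mod 41; (13|41)=-1, (2|41)=+1; (−1)^{1·1·20}·(-1)^1·(+1)^1 = -1.
v=31: a=31^0·(≡28), b=31^1·(≡20) mod 31; (28|31)=+1, (20|31)=+1; (−1)^{0·1·15}·(+1)^1·(+1)^0 = +1.
v=29: a=29^1·(≡3), b=29^1·(≡3) mod 29; (3|29)=-1, (3|29)=-1; (−1)^{1·1·14}·(-1)^1·(-1)^1 = +1.
v=∞: 167649 > 0 and -1564332819 < 0  ⇒  (a,b)_∞ = +1.
v=7: a=7^0·(≡3), b=7^-1·(≡3) mod 7; (3|7)=-1, (3|7)=-1; (−1)^{0·-1·3}·(-1)^-1·(-1)^0 = -1.
v=43: a=43^0·(≡13), b=43^1·(≡1) mod 43; (13|43)=+1, (1|43)=+1; (−1)^{0·1·21}·(+1)^1·(+1)^0 = +1.
v=3: a=3^1·(≡2), b=3^7·(≡1) mod 3; (2|3)=-1, (1|3)=+1; (−1)^{1·7·1}·(-1)^7·(+1)^1 = +1.
v=47: a=47^1·(≡12), b=47^1·(≡35) mod 47; (12|47)=+1, (35|47)=-1; (−1)^{1·1·23}·(+1)^1·(-1)^1 = +1.
v=2: v_2(a)=-6, v_2(b)=-10; units ≡ 1, 5 (mod 8); ε·ε+αω+βω = 0·0+-6·1+-10·0 ≡ 0  ⇒  (a,b)_2 = +1.
v=17: a=17^0·(≡10), b=17^-2·(≡14) mod 17; (10|17)=-1, (14|17)=-1; (−1)^{0·-2·8}·(-1)^-2·(-1)^0 = +1.
v=5: a=5^2·(≡1), b=5^2·(≡1) mod 5; (1|5)=+1, (1|5)=+1; (−1)^{2·2·2}·(+1)^2·(+1)^2 = +1.
|Ram(167649, -1564332819)| = 2, even; anisotropic at {7, 41}.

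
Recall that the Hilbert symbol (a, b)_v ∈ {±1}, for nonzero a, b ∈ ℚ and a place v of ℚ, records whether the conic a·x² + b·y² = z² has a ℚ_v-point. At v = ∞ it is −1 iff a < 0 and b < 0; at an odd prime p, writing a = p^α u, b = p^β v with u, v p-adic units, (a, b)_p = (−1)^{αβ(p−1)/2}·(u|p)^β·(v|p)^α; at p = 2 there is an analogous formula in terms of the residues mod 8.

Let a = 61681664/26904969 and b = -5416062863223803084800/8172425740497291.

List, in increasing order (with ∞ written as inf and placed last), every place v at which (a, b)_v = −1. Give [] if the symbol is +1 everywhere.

(a, b) ≡ (11, -2002) mod (ℚ^×)²; places V = {2, 3, 5, 7, 11, 13, 19, 29, 37, ∞}.
(a,b)_5: α=0, u≡1; β=2, v≡3 (mod 5); (1|5)=+1, (3|5)=-1; sign (−1)^0·+1^2·-1^0 = +1.
(a,b)_∞: sgn(11)=+, sgn(-2002)=−, so +1.
(a,b)_19: α=-2, u≡11; β=-2, v≡10 (mod 19); (11|19)=+1, (10|19)=-1; sign (−1)^0·+1^-2·-1^-2 = +1.
(a,b)_3: α=-2, u≡2; β=-6, v≡2 (mod 3); (2|3)=-1, (2|3)=-1; sign (−1)^0·-1^-6·-1^-2 = +1.
(a,b)_29: α=0, u≡18; β=-2, v≡4 (mod 29); (18|29)=-1, (4|29)=+1; sign (−1)^0·-1^-2·+1^0 = +1.
(a,b)_11: α=1, u≡3; β=5, v≡3 (mod 11); (3|11)=+1, (3|11)=+1; sign (−1)^1·+1^5·+1^1 = -1.
(a,b)_37: α=2, u≡30; β=6, v≡10 (mod 37); (30|37)=+1, (10|37)=+1; sign (−1)^0·+1^6·+1^2 = +1.
(a,b)_7: α=-2, u≡2; β=-5, v≡4 (mod 7); (2|7)=+1, (4|7)=+1; sign (−1)^0·+1^-5·+1^-2 = +1.
(a,b)_13: α=-2, u≡6; β=-3, v≡7 (mod 13); (6|13)=-1, (7|13)=-1; sign (−1)^0·-1^-3·-1^-2 = -1.
(a,b)_2: α=12, β=19; u≡3, v≡7 (mod 8); ε(u)ε(v)=1·1, αω(v)=12·0, βω(u)=19·1; sum ≡ 0  ⇒  +1.
(11, -2002 / ℚ) ramifies at {11, 13}: a division algebra.

[11, 13]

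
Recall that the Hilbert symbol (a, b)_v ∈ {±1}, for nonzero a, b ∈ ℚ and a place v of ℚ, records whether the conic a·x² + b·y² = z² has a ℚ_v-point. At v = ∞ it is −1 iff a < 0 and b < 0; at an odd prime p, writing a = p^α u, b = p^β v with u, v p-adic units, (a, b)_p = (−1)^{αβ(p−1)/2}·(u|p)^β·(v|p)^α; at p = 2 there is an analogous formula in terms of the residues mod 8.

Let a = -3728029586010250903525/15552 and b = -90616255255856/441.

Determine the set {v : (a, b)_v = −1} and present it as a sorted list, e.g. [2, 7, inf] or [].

Mod squares: a ≡ -2152623, b ≡ -11. Check v ∈ {∞, 2, 3, 5, 7, 11, 13, 17, 37, 41, 43}.
v=17: a=17^2·(≡9), b=17^0·(≡14) mod 17; (9|17)=+1, (14|17)=-1; (−1)^{2·0·8}·(+1)^0·(-1)^2 = +1.
v=11: a=11^1·(≡7), b=11^3·(≡6) mod 11; (7|11)=-1, (6|11)=-1; (−1)^{1·3·5}·(-1)^3·(-1)^1 = -1.
v=2: v_2(a)=-6, v_2(b)=4; units ≡ 1, 5 (mod 8); ε·ε+αω+βω = 0·0+-6·1+4·0 ≡ 0  ⇒  (a,b)_2 = +1.
v=3: a=3^-5·(≡2), b=3^-2·(≡1) mod 3; (2|3)=-1, (1|3)=+1; (−1)^{-5·-2·1}·(-1)^-2·(+1)^-5 = +1.
v=41: a=41^3·(≡33), b=41^2·(≡35) mod 41; (33|41)=+1, (35|41)=-1; (−1)^{3·2·20}·(+1)^2·(-1)^3 = -1.
v=43: a=43^3·(≡18), b=43^2·(≡28) mod 43; (18|43)=-1, (28|43)=-1; (−1)^{3·2·21}·(-1)^2·(-1)^3 = -1.
v=7: a=7^0·(≡5), b=7^-2·(≡3) mod 7; (5|7)=-1, (3|7)=-1; (−1)^{0·-2·3}·(-1)^-2·(-1)^0 = +1.
v=37: a=37^3·(≡31), b=37^2·(≡36) mod 37; (31|37)=-1, (36|37)=+1; (−1)^{3·2·18}·(-1)^2·(+1)^3 = +1.
v=5: a=5^2·(≡2), b=5^0·(≡4) mod 5; (2|5)=-1, (4|5)=+1; (−1)^{2·0·2}·(-1)^0·(+1)^2 = +1.
v=13: a=13^2·(≡8), b=13^0·(≡5) mod 13; (8|13)=-1, (5|13)=-1; (−1)^{2·0·6}·(-1)^0·(-1)^2 = +1.
v=∞: -2152623 < 0 and -11 < 0  ⇒  (a,b)_∞ = -1.
|Ram(-2152623, -11)| = 4, even; anisotropic at {11, 41, 43, ∞}.

[11, 41, 43, inf]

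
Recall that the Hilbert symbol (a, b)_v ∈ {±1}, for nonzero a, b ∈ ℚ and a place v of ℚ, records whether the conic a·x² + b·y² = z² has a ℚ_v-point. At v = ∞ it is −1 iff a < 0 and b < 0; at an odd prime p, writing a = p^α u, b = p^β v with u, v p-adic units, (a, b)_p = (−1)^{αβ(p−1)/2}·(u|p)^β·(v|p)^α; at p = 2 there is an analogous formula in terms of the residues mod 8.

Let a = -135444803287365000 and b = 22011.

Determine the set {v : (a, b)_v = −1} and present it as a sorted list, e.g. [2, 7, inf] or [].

Mod squares: a ≡ -111826, b ≡ 22011. Check v ∈ {∞, 2, 3, 5, 11, 13, 17, 23, 29}.
v=5: a=5^4·(≡1), b=5^0·(≡1) mod 5; (1|5)=+1, (1|5)=+1; (−1)^{4·0·2}·(+1)^0·(+1)^4 = +1.
v=3: a=3^2·(≡2), b=3^1·(≡2) mod 3; (2|3)=-1, (2|3)=-1; (−1)^{2·1·1}·(-1)^1·(-1)^2 = -1.
v=∞: -111826 < 0 and 22011 > 0  ⇒  (a,b)_∞ = +1.
v=2: v_2(a)=3, v_2(b)=0; units ≡ 7, 3 (mod 8); ε·ε+αω+βω = 1·1+3·1+0·0 ≡ 0  ⇒  (a,b)_2 = +1.
v=13: a=13^1·(≡12), b=13^0·(≡2) mod 13; (12|13)=+1, (2|13)=-1; (−1)^{1·0·6}·(+1)^0·(-1)^1 = -1.
v=29: a=29^2·(≡19), b=29^1·(≡5) mod 29; (19|29)=-1, (5|29)=+1; (−1)^{2·1·14}·(-1)^1·(+1)^2 = -1.
v=11: a=11^3·(≡5), b=11^1·(≡10) mod 11; (5|11)=+1, (10|11)=-1; (−1)^{3·1·5}·(+1)^1·(-1)^3 = +1.
v=17: a=17^1·(≡16), b=17^0·(≡13) mod 17; (16|17)=+1, (13|17)=+1; (−1)^{1·0·8}·(+1)^0·(+1)^1 = +1.
v=23: a=23^3·(≡20), b=23^1·(≡14) mod 23; (20|23)=-1, (14|23)=-1; (−1)^{3·1·11}·(-1)^1·(-1)^3 = -1.
Ram(-111826, 22011) = {3, 13, 23, 29}; no ℚ_3-point on the conic.

[3, 13, 23, 29]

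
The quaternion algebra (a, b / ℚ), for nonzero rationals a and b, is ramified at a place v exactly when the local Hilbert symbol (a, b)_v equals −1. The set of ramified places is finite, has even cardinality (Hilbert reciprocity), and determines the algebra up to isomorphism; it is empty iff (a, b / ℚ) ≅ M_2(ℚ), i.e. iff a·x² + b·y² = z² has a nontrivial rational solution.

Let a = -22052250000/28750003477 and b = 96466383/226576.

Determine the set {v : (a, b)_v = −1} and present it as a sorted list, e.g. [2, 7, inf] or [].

[2, 3]

Mod squares: a ≡ -13, b ≡ 87. Check v ∈ {∞, 2, 3, 5, 7, 11, 13, 17, 29, 31, 37, 41}.
v=3: a=3^6·(≡2), b=3^9·(≡2) mod 3; (2|3)=-1, (2|3)=-1; (−1)^{6·9·1}·(-1)^9·(-1)^6 = -1.
v=13: a=13^-1·(≡9), b=13^2·(≡10) mod 13; (9|13)=+1, (10|13)=+1; (−1)^{-1·2·6}·(+1)^2·(+1)^-1 = +1.
v=29: a=29^0·(≡5), b=29^1·(≡18) mod 29; (5|29)=+1, (18|29)=-1; (−1)^{0·1·14}·(+1)^1·(-1)^0 = +1.
v=2: v_2(a)=4, v_2(b)=-4; units ≡ 3, 7 (mod 8); ε·ε+αω+βω = 1·1+4·0+-4·1 ≡ 1  ⇒  (a,b)_2 = -1.
v=17: a=17^0·(≡13), b=17^-2·(≡1) mod 17; (13|17)=+1, (1|17)=+1; (−1)^{0·-2·8}·(+1)^-2·(+1)^0 = +1.
v=41: a=41^-2·(≡6), b=41^0·(≡23) mod 41; (6|41)=-1, (23|41)=+1; (−1)^{-2·0·20}·(-1)^0·(+1)^-2 = +1.
v=5: a=5^6·(≡3), b=5^0·(≡3) mod 5; (3|5)=-1, (3|5)=-1; (−1)^{6·0·2}·(-1)^0·(-1)^6 = +1.
v=11: a=11^2·(≡3), b=11^0·(≡10) mod 11; (3|11)=+1, (10|11)=-1; (−1)^{2·0·5}·(+1)^0·(-1)^2 = +1.
v=31: a=31^-2·(≡10), b=31^0·(≡2) mod 31; (10|31)=+1, (2|31)=+1; (−1)^{-2·0·15}·(+1)^0·(+1)^-2 = +1.
v=37: a=37^-2·(≡35), b=37^0·(≡23) mod 37; (35|37)=-1, (23|37)=-1; (−1)^{-2·0·18}·(-1)^0·(-1)^-2 = +1.
v=7: a=7^0·(≡4), b=7^-2·(≡5) mod 7; (4|7)=+1, (5|7)=-1; (−1)^{0·-2·3}·(+1)^-2·(-1)^0 = +1.
v=∞: -13 < 0 and 87 > 0  ⇒  (a,b)_∞ = +1.
|Ram(-13, 87)| = 2, even; anisotropic at {2, 3}.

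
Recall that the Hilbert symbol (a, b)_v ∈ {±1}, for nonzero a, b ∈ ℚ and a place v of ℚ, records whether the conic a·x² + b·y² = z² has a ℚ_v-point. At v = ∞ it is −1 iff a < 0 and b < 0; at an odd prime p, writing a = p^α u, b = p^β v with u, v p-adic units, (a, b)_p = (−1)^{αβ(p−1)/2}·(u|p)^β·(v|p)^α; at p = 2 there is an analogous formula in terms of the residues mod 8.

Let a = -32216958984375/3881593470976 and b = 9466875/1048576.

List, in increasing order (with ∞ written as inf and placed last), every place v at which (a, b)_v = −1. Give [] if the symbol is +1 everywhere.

[5, 17]

Mod squares: a ≡ -935, b ≡ 187. Check v ∈ {∞, 2, 3, 5, 11, 13, 17, 37}.
v=5: a=5^9·(≡2), b=5^4·(≡2) mod 5; (2|5)=-1, (2|5)=-1; (−1)^{9·4·2}·(-1)^4·(-1)^9 = -1.
v=13: a=13^-2·(≡1), b=13^0·(≡6) mod 13; (1|13)=+1, (6|13)=-1; (−1)^{-2·0·6}·(+1)^0·(-1)^-2 = +1.
v=3: a=3^6·(≡1), b=3^4·(≡1) mod 3; (1|3)=+1, (1|3)=+1; (−1)^{6·4·1}·(+1)^4·(+1)^6 = +1.
v=2: v_2(a)=-24, v_2(b)=-20; units ≡ 1, 3 (mod 8); ε·ε+αω+βω = 0·1+-24·1+-20·0 ≡ 0  ⇒  (a,b)_2 = +1.
v=11: a=11^3·(≡3), b=11^1·(≡7) mod 11; (3|11)=+1, (7|11)=-1; (−1)^{3·1·5}·(+1)^1·(-1)^3 = +1.
v=37: a=37^-2·(≡1), b=37^0·(≡14) mod 37; (1|37)=+1, (14|37)=-1; (−1)^{-2·0·18}·(+1)^0·(-1)^-2 = +1.
v=17: a=17^1·(≡15), b=17^1·(≡11) mod 17; (15|17)=+1, (11|17)=-1; (−1)^{1·1·8}·(+1)^1·(-1)^1 = -1.
v=∞: -935 < 0 and 187 > 0  ⇒  (a,b)_∞ = +1.
|Ram(-935, 187)| = 2, even; anisotropic at {5, 17}.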